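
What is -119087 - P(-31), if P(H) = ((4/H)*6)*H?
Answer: -119111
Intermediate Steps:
P(H) = 24 (P(H) = (24/H)*H = 24)
-119087 - P(-31) = -119087 - 1*24 = -119087 - 24 = -119111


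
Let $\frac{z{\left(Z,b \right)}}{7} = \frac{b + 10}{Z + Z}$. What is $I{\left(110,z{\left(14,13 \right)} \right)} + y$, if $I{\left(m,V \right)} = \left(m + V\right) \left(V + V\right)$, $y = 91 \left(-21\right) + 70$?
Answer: $- \frac{4079}{8} \approx -509.88$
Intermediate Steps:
$z{\left(Z,b \right)} = \frac{7 \left(10 + b\right)}{2 Z}$ ($z{\left(Z,b \right)} = 7 \frac{b + 10}{Z + Z} = 7 \frac{10 + b}{2 Z} = \frac{7 \left(10 + b\right)}{2 Z}$)
$y = -1841$ ($y = -1911 + 70 = -1841$)
$I{\left(m,V \right)} = 2 V \left(V + m\right)$ ($I{\left(m,V \right)} = \left(V + m\right) 2 V = 2 V \left(V + m\right)$)
$I{\left(110,z{\left(14,13 \right)} \right)} + y = 2 \frac{7 \left(10 + 13\right)}{2 \cdot 14} \left(\frac{7 \left(10 + 13\right)}{2 \cdot 14} + 110\right) - 1841 = 2 \cdot \frac{7}{2} \cdot \frac{1}{14} \cdot 23 \left(\frac{7}{2} \cdot \frac{1}{14} \cdot 23 + 110\right) - 1841 = 2 \cdot \frac{23}{4} \left(\frac{23}{4} + 110\right) - 1841 = 2 \cdot \frac{23}{4} \cdot \frac{463}{4} - 1841 = \frac{10649}{8} - 1841 = - \frac{4079}{8}$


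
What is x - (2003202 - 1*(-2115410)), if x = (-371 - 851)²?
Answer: -2625328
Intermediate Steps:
x = 1493284 (x = (-1222)² = 1493284)
x - (2003202 - 1*(-2115410)) = 1493284 - (2003202 - 1*(-2115410)) = 1493284 - (2003202 + 2115410) = 1493284 - 1*4118612 = 1493284 - 4118612 = -2625328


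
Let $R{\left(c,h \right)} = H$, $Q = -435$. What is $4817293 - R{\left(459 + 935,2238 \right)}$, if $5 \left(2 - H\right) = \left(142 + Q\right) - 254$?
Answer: $\frac{24085908}{5} \approx 4.8172 \cdot 10^{6}$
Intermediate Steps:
$H = \frac{557}{5}$ ($H = 2 - \frac{\left(142 - 435\right) - 254}{5} = 2 - \frac{-293 - 254}{5} = 2 - - \frac{547}{5} = 2 + \frac{547}{5} = \frac{557}{5} \approx 111.4$)
$R{\left(c,h \right)} = \frac{557}{5}$
$4817293 - R{\left(459 + 935,2238 \right)} = 4817293 - \frac{557}{5} = \frac{24085908}{5}$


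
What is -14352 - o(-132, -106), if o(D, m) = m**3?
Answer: 1176664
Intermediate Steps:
-14352 - o(-132, -106) = -14352 - 1*(-106)**3 = -14352 - 1*(-1191016) = -14352 + 1191016 = 1176664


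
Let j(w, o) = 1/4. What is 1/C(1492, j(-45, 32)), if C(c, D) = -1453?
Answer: -1/1453 ≈ -0.00068823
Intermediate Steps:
j(w, o) = 1/4
1/C(1492, j(-45, 32)) = 1/(-1453) = -1/1453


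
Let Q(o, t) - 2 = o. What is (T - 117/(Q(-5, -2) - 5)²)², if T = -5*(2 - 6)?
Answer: 1352569/4096 ≈ 330.22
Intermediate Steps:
Q(o, t) = 2 + o
T = 20 (T = -5*(-4) = 20)
(T - 117/(Q(-5, -2) - 5)²)² = (20 - 117/((2 - 5) - 5)²)² = (20 - 117/(-3 - 5)²)² = (20 - 117/((-8)²))² = (20 - 117/64)² = (1163/64)² = 1352569/4096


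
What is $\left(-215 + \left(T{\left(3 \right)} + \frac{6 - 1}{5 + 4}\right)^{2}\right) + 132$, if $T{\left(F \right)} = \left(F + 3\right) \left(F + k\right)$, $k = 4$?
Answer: $\frac{139966}{81} \approx 1728.0$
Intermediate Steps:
$T{\left(F \right)} = \left(3 + F\right) \left(4 + F\right)$ ($T{\left(F \right)} = \left(F + 3\right) \left(F + 4\right) = \left(3 + F\right) \left(4 + F\right)$)
$\left(-215 + \left(T{\left(3 \right)} + \frac{6 - 1}{5 + 4}\right)^{2}\right) + 132 = \left(-215 + \left(\left(12 + 3^{2} + 7 \cdot 3\right) + \frac{6 - 1}{5 + 4}\right)^{2}\right) + 132 = \left(-215 + \left(\left(12 + 9 + 21\right) + \frac{5}{9}\right)^{2}\right) + 132 = \left(-215 + \left(42 + 5 \cdot \frac{1}{9}\right)^{2}\right) + 132 = \left(-215 + \left(42 + \frac{5}{9}\right)^{2}\right) + 132 = \left(-215 + \left(\frac{383}{9}\right)^{2}\right) + 132 = \left(-215 + \frac{146689}{81}\right) + 132 = \frac{129274}{81} + 132 = \frac{139966}{81}$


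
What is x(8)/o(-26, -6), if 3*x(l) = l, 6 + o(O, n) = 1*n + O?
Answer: -4/57 ≈ -0.070175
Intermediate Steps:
o(O, n) = -6 + O + n (o(O, n) = -6 + (1*n + O) = -6 + (n + O) = -6 + (O + n) = -6 + O + n)
x(l) = l/3
x(8)/o(-26, -6) = ((1/3)*8)/(-6 - 26 - 6) = (8/3)/(-38) = (8/3)*(-1/38) = -4/57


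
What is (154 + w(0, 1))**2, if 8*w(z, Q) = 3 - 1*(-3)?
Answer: 383161/16 ≈ 23948.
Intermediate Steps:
w(z, Q) = 3/4 (w(z, Q) = (3 - 1*(-3))/8 = (3 + 3)/8 = (1/8)*6 = 3/4)
(154 + w(0, 1))**2 = (154 + 3/4)**2 = (619/4)**2 = 383161/16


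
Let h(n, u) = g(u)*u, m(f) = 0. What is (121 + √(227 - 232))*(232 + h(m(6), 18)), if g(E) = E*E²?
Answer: 12730168 + 105208*I*√5 ≈ 1.273e+7 + 2.3525e+5*I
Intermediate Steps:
g(E) = E³
h(n, u) = u⁴ (h(n, u) = u³*u = u⁴)
(121 + √(227 - 232))*(232 + h(m(6), 18)) = (121 + √(227 - 232))*(232 + 18⁴) = (121 + √(-5))*(232 + 104976) = (121 + I*√5)*105208 = 12730168 + 105208*I*√5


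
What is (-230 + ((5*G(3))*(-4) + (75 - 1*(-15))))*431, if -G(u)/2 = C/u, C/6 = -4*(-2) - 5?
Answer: 43100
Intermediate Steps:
C = 18 (C = 6*(-4*(-2) - 5) = 6*(8 - 5) = 6*3 = 18)
G(u) = -36/u
(-230 + ((5*G(3))*(-4) + (75 - 1*(-15))))*431 = (-230 + ((5*(-36/3))*(-4) + (75 - 1*(-15))))*431 = (-230 + ((5*(-36*⅓))*(-4) + (75 + 15)))*431 = (-230 + ((5*(-12))*(-4) + 90))*431 = (-230 + (-60*(-4) + 90))*431 = (-230 + (240 + 90))*431 = (-230 + 330)*431 = 100*431 = 43100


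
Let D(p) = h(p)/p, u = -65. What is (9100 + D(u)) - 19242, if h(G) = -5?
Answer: -131845/13 ≈ -10142.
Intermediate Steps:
D(p) = -5/p
(9100 + D(u)) - 19242 = (9100 - 5/(-65)) - 19242 = (9100 - 5*(-1/65)) - 19242 = (9100 + 1/13) - 19242 = 118301/13 - 19242 = -131845/13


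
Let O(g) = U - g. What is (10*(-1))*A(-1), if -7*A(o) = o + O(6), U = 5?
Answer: -20/7 ≈ -2.8571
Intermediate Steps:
O(g) = 5 - g
A(o) = 1/7 - o/7 (A(o) = -(o + (5 - 1*6))/7 = -(o + (5 - 6))/7 = -(o - 1)/7 = -(-1 + o)/7 = 1/7 - o/7)
(10*(-1))*A(-1) = (10*(-1))*(1/7 - 1/7*(-1)) = -10*(1/7 + 1/7) = -10*2/7 = -20/7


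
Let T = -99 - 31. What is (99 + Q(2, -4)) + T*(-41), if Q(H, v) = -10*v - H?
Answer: 5467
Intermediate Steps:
Q(H, v) = -H - 10*v
T = -130
(99 + Q(2, -4)) + T*(-41) = (99 + (-1*2 - 10*(-4))) - 130*(-41) = (99 + (-2 + 40)) + 5330 = (99 + 38) + 5330 = 137 + 5330 = 5467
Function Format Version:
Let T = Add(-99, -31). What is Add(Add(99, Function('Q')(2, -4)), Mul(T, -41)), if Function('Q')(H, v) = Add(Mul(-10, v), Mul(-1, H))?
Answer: 5467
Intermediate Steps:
Function('Q')(H, v) = Add(Mul(-1, H), Mul(-10, v))
T = -130
Add(Add(99, Function('Q')(2, -4)), Mul(T, -41)) = Add(Add(99, Add(Mul(-1, 2), Mul(-10, -4))), Mul(-130, -41)) = Add(Add(99, Add(-2, 40)), 5330) = Add(Add(99, 38), 5330) = Add(137, 5330) = 5467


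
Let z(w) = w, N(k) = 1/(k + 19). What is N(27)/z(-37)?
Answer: -1/1702 ≈ -0.00058754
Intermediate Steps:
N(k) = 1/(19 + k)
N(27)/z(-37) = 1/((19 + 27)*(-37)) = -1/37/46 = (1/46)*(-1/37) = -1/1702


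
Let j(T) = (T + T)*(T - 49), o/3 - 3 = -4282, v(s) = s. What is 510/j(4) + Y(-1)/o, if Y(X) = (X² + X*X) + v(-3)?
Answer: -72739/51348 ≈ -1.4166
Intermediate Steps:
o = -12837 (o = 9 + 3*(-4282) = 9 - 12846 = -12837)
j(T) = 2*T*(-49 + T) (j(T) = (2*T)*(-49 + T) = 2*T*(-49 + T))
Y(X) = -3 + 2*X² (Y(X) = (X² + X*X) - 3 = (X² + X²) - 3 = 2*X² - 3 = -3 + 2*X²)
510/j(4) + Y(-1)/o = 510/((2*4*(-49 + 4))) + (-3 + 2*(-1)²)/(-12837) = 510/((2*4*(-45))) + (-3 + 2*1)*(-1/12837) = 510/(-360) + (-3 + 2)*(-1/12837) = 510*(-1/360) - 1*(-1/12837) = -17/12 + 1/12837 = -72739/51348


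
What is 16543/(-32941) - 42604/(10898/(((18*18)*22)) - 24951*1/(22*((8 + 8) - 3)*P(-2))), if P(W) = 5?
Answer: 325054889655029/121482356257 ≈ 2675.7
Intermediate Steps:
16543/(-32941) - 42604/(10898/(((18*18)*22)) - 24951*1/(22*((8 + 8) - 3)*P(-2))) = 16543/(-32941) - 42604/(10898/(((18*18)*22)) - 24951*1/(110*((8 + 8) - 3))) = 16543*(-1/32941) - 42604/(10898/((324*22)) - 24951*1/(110*(16 - 3))) = -16543/32941 - 42604/(10898/7128 - 24951/((13*22)*5)) = -16543/32941 - 42604/(10898*(1/7128) - 24951/(286*5)) = -16543/32941 - 42604/(5449/3564 - 24951/1430) = -16543/32941 - 42604/(-3687877/231660) = -16543/32941 - 42604*(-231660/3687877) = -16543/32941 + 9869642640/3687877 = 325054889655029/121482356257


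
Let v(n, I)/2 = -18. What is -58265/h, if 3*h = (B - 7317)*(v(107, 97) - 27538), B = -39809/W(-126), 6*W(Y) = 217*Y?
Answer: -22758309/26237653664 ≈ -0.00086739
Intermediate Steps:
W(Y) = 217*Y/6 (W(Y) = (217*Y)/6 = 217*Y/6)
v(n, I) = -36 (v(n, I) = 2*(-18) = -36)
B = 5687/651 (B = -39809/((217/6)*(-126)) = -39809/(-4557) = -39809*(-1/4557) = 5687/651 ≈ 8.7358)
h = 131188268320/1953 (h = ((5687/651 - 7317)*(-36 - 27538))/3 = (-4757680/651*(-27574))/3 = (1/3)*(131188268320/651) = 131188268320/1953 ≈ 6.7173e+7)
-58265/h = -58265/131188268320/1953 = -58265*1953/131188268320 = -22758309/26237653664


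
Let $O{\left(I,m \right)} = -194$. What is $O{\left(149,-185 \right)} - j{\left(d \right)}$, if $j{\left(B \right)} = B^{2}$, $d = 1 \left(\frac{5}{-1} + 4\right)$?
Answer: $-195$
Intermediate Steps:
$d = -1$ ($d = 1 \left(5 \left(-1\right) + 4\right) = 1 \left(-5 + 4\right) = 1 \left(-1\right) = -1$)
$O{\left(149,-185 \right)} - j{\left(d \right)} = -194 - \left(-1\right)^{2} = -194 - 1 = -195$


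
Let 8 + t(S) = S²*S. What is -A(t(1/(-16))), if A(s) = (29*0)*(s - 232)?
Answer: 0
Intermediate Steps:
t(S) = -8 + S³ (t(S) = -8 + S²*S = -8 + S³)
A(s) = 0 (A(s) = 0*(-232 + s) = 0)
-A(t(1/(-16))) = -1*0 = 0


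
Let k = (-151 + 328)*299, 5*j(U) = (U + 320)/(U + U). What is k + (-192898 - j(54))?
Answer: -37793437/270 ≈ -1.3998e+5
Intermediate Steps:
j(U) = (320 + U)/(10*U) (j(U) = ((U + 320)/(U + U))/5 = ((320 + U)/((2*U)))/5 = ((320 + U)*(1/(2*U)))/5 = ((320 + U)/(2*U))/5 = (320 + U)/(10*U))
k = 52923 (k = 177*299 = 52923)
k + (-192898 - j(54)) = 52923 + (-192898 - (320 + 54)/(10*54)) = 52923 + (-192898 - 374/(10*54)) = 52923 + (-192898 - 1*187/270) = 52923 + (-192898 - 187/270) = 52923 - 52082647/270 = -37793437/270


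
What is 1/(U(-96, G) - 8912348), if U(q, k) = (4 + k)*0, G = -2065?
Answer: -1/8912348 ≈ -1.1220e-7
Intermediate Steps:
U(q, k) = 0
1/(U(-96, G) - 8912348) = 1/(0 - 8912348) = 1/(-8912348) = -1/8912348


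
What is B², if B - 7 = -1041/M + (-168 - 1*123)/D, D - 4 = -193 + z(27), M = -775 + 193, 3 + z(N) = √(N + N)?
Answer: 16719642563487/157394692900 + 4088901*√6/8364050 ≈ 107.42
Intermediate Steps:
z(N) = -3 + √2*√N (z(N) = -3 + √(N + N) = -3 + √(2*N) = -3 + √2*√N)
M = -582
D = -192 + 3*√6 (D = 4 + (-193 + (-3 + √2*√27)) = 4 + (-193 + (-3 + √2*(3*√3))) = 4 + (-193 + (-3 + 3*√6)) = 4 + (-196 + 3*√6) = -192 + 3*√6 ≈ -184.65)
B = 1705/194 - 291/(-192 + 3*√6) (B = 7 + (-1041/(-582) + (-168 - 1*123)/(-192 + 3*√6)) = 7 + (-1041*(-1/582) + (-168 - 123)/(-192 + 3*√6)) = 7 + (347/194 - 291/(-192 + 3*√6)) = 1705/194 - 291/(-192 + 3*√6) ≈ 10.365)
B² = (4088901/396730 + 97*√6/4090)²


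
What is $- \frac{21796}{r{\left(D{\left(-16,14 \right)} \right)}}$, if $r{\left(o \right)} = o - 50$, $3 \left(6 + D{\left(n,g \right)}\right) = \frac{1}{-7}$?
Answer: $\frac{457716}{1177} \approx 388.88$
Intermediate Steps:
$D{\left(n,g \right)} = - \frac{127}{21}$ ($D{\left(n,g \right)} = -6 + \frac{1}{3 \left(-7\right)} = -6 + \frac{1}{3} \left(- \frac{1}{7}\right) = -6 - \frac{1}{21} = - \frac{127}{21}$)
$r{\left(o \right)} = -50 + o$ ($r{\left(o \right)} = o - 50 = -50 + o$)
$- \frac{21796}{r{\left(D{\left(-16,14 \right)} \right)}} = - \frac{21796}{-50 - \frac{127}{21}} = - \frac{21796}{- \frac{1177}{21}} = \left(-21796\right) \left(- \frac{21}{1177}\right) = \frac{457716}{1177}$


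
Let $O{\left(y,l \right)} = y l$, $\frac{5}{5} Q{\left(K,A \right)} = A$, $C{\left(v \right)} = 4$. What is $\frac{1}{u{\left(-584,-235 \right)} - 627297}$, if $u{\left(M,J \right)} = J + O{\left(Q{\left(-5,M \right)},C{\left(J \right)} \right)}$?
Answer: $- \frac{1}{629868} \approx -1.5876 \cdot 10^{-6}$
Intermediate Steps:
$Q{\left(K,A \right)} = A$
$O{\left(y,l \right)} = l y$
$u{\left(M,J \right)} = J + 4 M$
$\frac{1}{u{\left(-584,-235 \right)} - 627297} = \frac{1}{\left(-235 + 4 \left(-584\right)\right) - 627297} = \frac{1}{\left(-235 - 2336\right) - 627297} = \frac{1}{-2571 - 627297} = \frac{1}{-629868} = - \frac{1}{629868}$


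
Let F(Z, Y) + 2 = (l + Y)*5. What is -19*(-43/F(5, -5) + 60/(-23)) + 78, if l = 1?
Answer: 45757/506 ≈ 90.429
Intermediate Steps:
F(Z, Y) = 3 + 5*Y (F(Z, Y) = -2 + (1 + Y)*5 = -2 + (5 + 5*Y) = 3 + 5*Y)
-19*(-43/F(5, -5) + 60/(-23)) + 78 = -19*(-43/(3 + 5*(-5)) + 60/(-23)) + 78 = -19*(-43/(3 - 25) + 60*(-1/23)) + 78 = -19*(-43/(-22) - 60/23) + 78 = -19*(-43*(-1/22) - 60/23) + 78 = -19*(43/22 - 60/23) + 78 = -19*(-331/506) + 78 = 6289/506 + 78 = 45757/506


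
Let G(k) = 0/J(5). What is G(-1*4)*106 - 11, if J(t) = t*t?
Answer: -11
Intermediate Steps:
J(t) = t²
G(k) = 0 (G(k) = 0/(5²) = 0/25 = 0*(1/25) = 0)
G(-1*4)*106 - 11 = 0*106 - 11 = 0 - 11 = -11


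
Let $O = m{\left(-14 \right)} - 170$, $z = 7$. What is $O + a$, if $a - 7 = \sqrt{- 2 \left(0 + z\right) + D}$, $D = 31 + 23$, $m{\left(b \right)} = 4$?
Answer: $-159 + 2 \sqrt{10} \approx -152.68$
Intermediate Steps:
$O = -166$ ($O = 4 - 170 = -166$)
$D = 54$
$a = 7 + 2 \sqrt{10}$ ($a = 7 + \sqrt{- 2 \left(0 + 7\right) + 54} = 7 + \sqrt{\left(-2\right) 7 + 54} = 7 + \sqrt{-14 + 54} = 7 + \sqrt{40} = 7 + 2 \sqrt{10} \approx 13.325$)
$O + a = -166 + \left(7 + 2 \sqrt{10}\right) = -159 + 2 \sqrt{10}$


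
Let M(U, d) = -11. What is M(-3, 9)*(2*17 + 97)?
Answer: -1441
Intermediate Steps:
M(-3, 9)*(2*17 + 97) = -11*(2*17 + 97) = -11*(34 + 97) = -11*131 = -1441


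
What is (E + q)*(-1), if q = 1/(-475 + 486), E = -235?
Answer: 2584/11 ≈ 234.91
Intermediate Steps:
q = 1/11 ≈ 0.090909
(E + q)*(-1) = (-235 + 1/11)*(-1) = -2584/11*(-1) = 2584/11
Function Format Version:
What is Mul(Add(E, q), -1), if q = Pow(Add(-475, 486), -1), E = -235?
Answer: Rational(2584, 11) ≈ 234.91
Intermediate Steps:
q = Rational(1, 11) (q = Pow(11, -1) = Rational(1, 11) ≈ 0.090909)
Mul(Add(E, q), -1) = Mul(Add(-235, Rational(1, 11)), -1) = Mul(Rational(-2584, 11), -1) = Rational(2584, 11)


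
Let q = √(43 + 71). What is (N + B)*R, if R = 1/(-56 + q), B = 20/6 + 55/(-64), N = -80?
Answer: 104195/72528 + 14885*√114/580224 ≈ 1.7105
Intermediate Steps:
q = √114 ≈ 10.677
B = 475/192 (B = 20*(⅙) + 55*(-1/64) = 10/3 - 55/64 = 475/192 ≈ 2.4740)
R = 1/(-56 + √114) ≈ -0.022064
(N + B)*R = (-80 + 475/192)*(-28/1511 - √114/3022) = -14885*(-28/1511 - √114/3022)/192 = 104195/72528 + 14885*√114/580224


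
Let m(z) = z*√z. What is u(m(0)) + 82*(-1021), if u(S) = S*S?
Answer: -83722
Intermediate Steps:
m(z) = z^(3/2)
u(S) = S²
u(m(0)) + 82*(-1021) = (0^(3/2))² + 82*(-1021) = 0² - 83722 = 0 - 83722 = -83722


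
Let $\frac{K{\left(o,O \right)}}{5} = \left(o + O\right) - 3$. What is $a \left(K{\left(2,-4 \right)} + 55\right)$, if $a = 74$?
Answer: $2220$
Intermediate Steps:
$K{\left(o,O \right)} = -15 + 5 O + 5 o$ ($K{\left(o,O \right)} = 5 \left(\left(o + O\right) - 3\right) = 5 \left(\left(O + o\right) - 3\right) = 5 \left(-3 + O + o\right) = -15 + 5 O + 5 o$)
$a \left(K{\left(2,-4 \right)} + 55\right) = 74 \left(\left(-15 + 5 \left(-4\right) + 5 \cdot 2\right) + 55\right) = 74 \left(\left(-15 - 20 + 10\right) + 55\right) = 74 \left(-25 + 55\right) = 74 \cdot 30 = 2220$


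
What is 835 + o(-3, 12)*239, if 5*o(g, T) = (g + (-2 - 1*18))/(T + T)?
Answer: 94703/120 ≈ 789.19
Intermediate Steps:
o(g, T) = (-20 + g)/(10*T) (o(g, T) = ((g + (-2 - 1*18))/(T + T))/5 = ((g + (-2 - 18))/((2*T)))/5 = ((g - 20)*(1/(2*T)))/5 = ((-20 + g)*(1/(2*T)))/5 = ((-20 + g)/(2*T))/5 = (-20 + g)/(10*T))
835 + o(-3, 12)*239 = 835 + ((1/10)*(-20 - 3)/12)*239 = 835 + ((1/10)*(1/12)*(-23))*239 = 835 - 23/120*239 = 835 - 5497/120 = 94703/120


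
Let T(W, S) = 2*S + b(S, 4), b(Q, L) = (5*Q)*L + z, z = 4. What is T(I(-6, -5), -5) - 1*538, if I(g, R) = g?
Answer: -644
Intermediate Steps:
b(Q, L) = 4 + 5*L*Q (b(Q, L) = (5*Q)*L + 4 = 5*L*Q + 4 = 4 + 5*L*Q)
T(W, S) = 4 + 22*S (T(W, S) = 2*S + (4 + 5*4*S) = 2*S + (4 + 20*S) = 4 + 22*S)
T(I(-6, -5), -5) - 1*538 = (4 + 22*(-5)) - 1*538 = (4 - 110) - 538 = -106 - 538 = -644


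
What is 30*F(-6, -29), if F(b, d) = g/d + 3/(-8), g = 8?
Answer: -2265/116 ≈ -19.526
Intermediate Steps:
F(b, d) = -3/8 + 8/d (F(b, d) = 8/d + 3/(-8) = 8/d + 3*(-⅛) = 8/d - 3/8 = -3/8 + 8/d)
30*F(-6, -29) = 30*(-3/8 + 8/(-29)) = 30*(-3/8 + 8*(-1/29)) = 30*(-3/8 - 8/29) = 30*(-151/232) = -2265/116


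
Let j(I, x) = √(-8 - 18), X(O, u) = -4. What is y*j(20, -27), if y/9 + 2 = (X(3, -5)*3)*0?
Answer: -18*I*√26 ≈ -91.782*I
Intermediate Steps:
j(I, x) = I*√26 (j(I, x) = √(-26) = I*√26)
y = -18 (y = -18 + 9*(-4*3*0) = -18 + 9*(-12*0) = -18 + 9*0 = -18 + 0 = -18)
y*j(20, -27) = -18*I*√26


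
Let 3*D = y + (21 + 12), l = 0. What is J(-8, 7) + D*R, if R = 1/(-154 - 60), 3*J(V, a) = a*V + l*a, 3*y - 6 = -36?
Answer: -12007/642 ≈ -18.702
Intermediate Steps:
y = -10 (y = 2 + (1/3)*(-36) = 2 - 12 = -10)
J(V, a) = V*a/3 (J(V, a) = (a*V + 0*a)/3 = (V*a + 0)/3 = (V*a)/3 = V*a/3)
D = 23/3 (D = (-10 + (21 + 12))/3 = (-10 + 33)/3 = (1/3)*23 = 23/3 ≈ 7.6667)
R = -1/214 (R = 1/(-214) = -1/214 ≈ -0.0046729)
J(-8, 7) + D*R = (1/3)*(-8)*7 + (23/3)*(-1/214) = -56/3 - 23/642 = -12007/642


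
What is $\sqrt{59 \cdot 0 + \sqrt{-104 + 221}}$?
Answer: $\sqrt{3} \sqrt[4]{13} \approx 3.2889$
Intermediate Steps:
$\sqrt{59 \cdot 0 + \sqrt{-104 + 221}} = \sqrt{0 + \sqrt{117}} = \sqrt{0 + 3 \sqrt{13}} = \sqrt{3 \sqrt{13}} = \sqrt{3} \sqrt[4]{13}$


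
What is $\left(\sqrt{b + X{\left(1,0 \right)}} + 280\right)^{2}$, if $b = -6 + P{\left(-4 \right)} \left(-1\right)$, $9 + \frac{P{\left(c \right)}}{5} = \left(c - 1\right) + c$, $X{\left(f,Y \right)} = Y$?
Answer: $78484 + 1120 \sqrt{21} \approx 83617.0$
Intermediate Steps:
$P{\left(c \right)} = -50 + 10 c$ ($P{\left(c \right)} = -45 + 5 \left(\left(c - 1\right) + c\right) = -45 + 5 \left(\left(-1 + c\right) + c\right) = -45 + 5 \left(-1 + 2 c\right) = -45 + \left(-5 + 10 c\right) = -50 + 10 c$)
$b = 84$ ($b = -6 + \left(-50 + 10 \left(-4\right)\right) \left(-1\right) = -6 + \left(-50 - 40\right) \left(-1\right) = -6 - -90 = -6 + 90 = 84$)
$\left(\sqrt{b + X{\left(1,0 \right)}} + 280\right)^{2} = \left(\sqrt{84 + 0} + 280\right)^{2} = \left(\sqrt{84} + 280\right)^{2} = \left(2 \sqrt{21} + 280\right)^{2} = \left(280 + 2 \sqrt{21}\right)^{2}$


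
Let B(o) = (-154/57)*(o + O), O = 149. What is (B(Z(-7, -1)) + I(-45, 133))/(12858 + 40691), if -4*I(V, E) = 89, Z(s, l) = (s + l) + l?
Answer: -91313/12209172 ≈ -0.0074790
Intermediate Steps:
Z(s, l) = s + 2*l (Z(s, l) = (l + s) + l = s + 2*l)
I(V, E) = -89/4 (I(V, E) = -¼*89 = -89/4)
B(o) = -22946/57 - 154*o/57 (B(o) = (-154/57)*(o + 149) = (-154*1/57)*(149 + o) = -154*(149 + o)/57 = -22946/57 - 154*o/57)
(B(Z(-7, -1)) + I(-45, 133))/(12858 + 40691) = ((-22946/57 - 154*(-7 + 2*(-1))/57) - 89/4)/(12858 + 40691) = ((-22946/57 - 154*(-7 - 2)/57) - 89/4)/53549 = ((-22946/57 - 154/57*(-9)) - 89/4)*(1/53549) = ((-22946/57 + 462/19) - 89/4)*(1/53549) = (-21560/57 - 89/4)*(1/53549) = -91313/228*1/53549 = -91313/12209172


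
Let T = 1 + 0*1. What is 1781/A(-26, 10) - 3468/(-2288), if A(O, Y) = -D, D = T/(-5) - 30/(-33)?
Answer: -4307419/1716 ≈ -2510.2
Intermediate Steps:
T = 1 (T = 1 + 0 = 1)
D = 39/55 (D = 1/(-5) - 30/(-33) = 1*(-⅕) - 30*(-1/33) = -⅕ + 10/11 = 39/55 ≈ 0.70909)
A(O, Y) = -39/55 (A(O, Y) = -1*39/55 = -39/55)
1781/A(-26, 10) - 3468/(-2288) = 1781/(-39/55) - 3468/(-2288) = 1781*(-55/39) - 3468*(-1/2288) = -7535/3 + 867/572 = -4307419/1716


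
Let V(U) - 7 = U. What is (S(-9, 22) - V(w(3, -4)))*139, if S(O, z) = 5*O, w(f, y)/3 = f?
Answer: -8479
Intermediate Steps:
w(f, y) = 3*f
V(U) = 7 + U
(S(-9, 22) - V(w(3, -4)))*139 = (5*(-9) - (7 + 3*3))*139 = (-45 - (7 + 9))*139 = (-45 - 1*16)*139 = (-45 - 16)*139 = -61*139 = -8479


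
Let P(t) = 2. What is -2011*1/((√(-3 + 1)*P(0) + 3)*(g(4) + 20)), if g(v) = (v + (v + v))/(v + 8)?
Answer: -2011/119 + 4022*I*√2/357 ≈ -16.899 + 15.933*I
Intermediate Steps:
g(v) = 3*v/(8 + v) (g(v) = (v + 2*v)/(8 + v) = (3*v)/(8 + v) = 3*v/(8 + v))
-2011*1/((√(-3 + 1)*P(0) + 3)*(g(4) + 20)) = -2011*1/((√(-3 + 1)*2 + 3)*(3*4/(8 + 4) + 20)) = -2011*1/((√(-2)*2 + 3)*(3*4/12 + 20)) = -2011*1/(((I*√2)*2 + 3)*(3*4*(1/12) + 20)) = -2011*1/((1 + 20)*(2*I*√2 + 3)) = -2011*1/(21*(3 + 2*I*√2)) = -2011/(63 + 42*I*√2)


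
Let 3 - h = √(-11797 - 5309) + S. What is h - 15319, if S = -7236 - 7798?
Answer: -282 - I*√17106 ≈ -282.0 - 130.79*I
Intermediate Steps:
S = -15034
h = 15037 - I*√17106 (h = 3 - (√(-11797 - 5309) - 15034) = 3 - (√(-17106) - 15034) = 3 - (I*√17106 - 15034) = 3 - (-15034 + I*√17106) = 3 + (15034 - I*√17106) = 15037 - I*√17106 ≈ 15037.0 - 130.79*I)
h - 15319 = (15037 - I*√17106) - 15319 = -282 - I*√17106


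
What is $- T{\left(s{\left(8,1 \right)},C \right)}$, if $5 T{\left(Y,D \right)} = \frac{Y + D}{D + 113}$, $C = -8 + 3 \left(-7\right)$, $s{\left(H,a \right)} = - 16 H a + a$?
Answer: $\frac{13}{35} \approx 0.37143$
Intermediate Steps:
$s{\left(H,a \right)} = a - 16 H a$ ($s{\left(H,a \right)} = - 16 H a + a = a - 16 H a$)
$C = -29$ ($C = -8 - 21 = -29$)
$T{\left(Y,D \right)} = \frac{D + Y}{5 \left(113 + D\right)}$ ($T{\left(Y,D \right)} = \frac{\left(Y + D\right) \frac{1}{D + 113}}{5} = \frac{\left(D + Y\right) \frac{1}{113 + D}}{5} = \frac{\frac{1}{113 + D} \left(D + Y\right)}{5} = \frac{D + Y}{5 \left(113 + D\right)}$)
$- T{\left(s{\left(8,1 \right)},C \right)} = - \frac{-29 + 1 \left(1 - 128\right)}{5 \left(113 - 29\right)} = - \frac{-29 + 1 \left(1 - 128\right)}{5 \cdot 84} = - \frac{-29 + 1 \left(-127\right)}{5 \cdot 84} = - \frac{-29 - 127}{5 \cdot 84} = - \frac{-156}{5 \cdot 84} = \left(-1\right) \left(- \frac{13}{35}\right) = \frac{13}{35}$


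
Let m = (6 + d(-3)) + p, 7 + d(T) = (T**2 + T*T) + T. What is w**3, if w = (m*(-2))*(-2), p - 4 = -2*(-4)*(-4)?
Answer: -175616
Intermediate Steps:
p = -28 (p = 4 - 2*(-4)*(-4) = 4 + 8*(-4) = 4 - 32 = -28)
d(T) = -7 + T + 2*T**2 (d(T) = -7 + ((T**2 + T*T) + T) = -7 + ((T**2 + T**2) + T) = -7 + (2*T**2 + T) = -7 + (T + 2*T**2) = -7 + T + 2*T**2)
m = -14 (m = (6 + (-7 - 3 + 2*(-3)**2)) - 28 = (6 + (-7 - 3 + 2*9)) - 28 = (6 + (-7 - 3 + 18)) - 28 = (6 + 8) - 28 = 14 - 28 = -14)
w = -56 (w = -14*(-2)*(-2) = 28*(-2) = -56)
w**3 = (-56)**3 = -175616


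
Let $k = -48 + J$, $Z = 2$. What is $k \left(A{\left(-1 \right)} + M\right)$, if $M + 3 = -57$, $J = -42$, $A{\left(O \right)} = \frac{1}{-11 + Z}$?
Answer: $5410$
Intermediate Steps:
$A{\left(O \right)} = - \frac{1}{9}$ ($A{\left(O \right)} = \frac{1}{-11 + 2} = \frac{1}{-9} = - \frac{1}{9}$)
$M = -60$ ($M = -3 - 57 = -60$)
$k = -90$ ($k = -48 - 42 = -90$)
$k \left(A{\left(-1 \right)} + M\right) = - 90 \left(- \frac{1}{9} - 60\right) = \left(-90\right) \left(- \frac{541}{9}\right) = 5410$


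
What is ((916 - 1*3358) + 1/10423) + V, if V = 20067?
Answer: 183705376/10423 ≈ 17625.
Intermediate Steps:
((916 - 1*3358) + 1/10423) + V = ((916 - 1*3358) + 1/10423) + 20067 = ((916 - 3358) + 1/10423) + 20067 = (-2442 + 1/10423) + 20067 = -25452965/10423 + 20067 = 183705376/10423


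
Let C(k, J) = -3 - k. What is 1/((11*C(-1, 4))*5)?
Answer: -1/110 ≈ -0.0090909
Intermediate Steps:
1/((11*C(-1, 4))*5) = 1/((11*(-3 - 1*(-1)))*5) = 1/((11*(-3 + 1))*5) = 1/((11*(-2))*5) = 1/(-22*5) = 1/(-110) = -1/110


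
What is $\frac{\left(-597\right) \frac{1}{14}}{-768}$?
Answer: $\frac{199}{3584} \approx 0.055525$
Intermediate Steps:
$\frac{\left(-597\right) \frac{1}{14}}{-768} = \left(-597\right) \frac{1}{14} \left(- \frac{1}{768}\right) = \left(- \frac{597}{14}\right) \left(- \frac{1}{768}\right) = \frac{199}{3584}$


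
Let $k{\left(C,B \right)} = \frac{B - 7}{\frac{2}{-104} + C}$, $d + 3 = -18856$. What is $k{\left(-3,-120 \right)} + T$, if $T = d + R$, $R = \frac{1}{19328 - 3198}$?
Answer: $- \frac{47652197513}{2532410} \approx -18817.0$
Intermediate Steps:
$R = \frac{1}{16130} \approx 6.1996 \cdot 10^{-5}$
$d = -18859$ ($d = -3 - 18856 = -18859$)
$k{\left(C,B \right)} = \frac{-7 + B}{- \frac{1}{52} + C}$ ($k{\left(C,B \right)} = \frac{-7 + B}{2 \left(- \frac{1}{104}\right) + C} = \frac{-7 + B}{- \frac{1}{52} + C}$)
$T = - \frac{304195669}{16130}$ ($T = -18859 + \frac{1}{16130} = - \frac{304195669}{16130} \approx -18859.0$)
$k{\left(-3,-120 \right)} + T = \frac{52 \left(-7 - 120\right)}{-1 + 52 \left(-3\right)} - \frac{304195669}{16130} = 52 \frac{1}{-1 - 156} \left(-127\right) - \frac{304195669}{16130} = 52 \frac{1}{-157} \left(-127\right) - \frac{304195669}{16130} = 52 \left(- \frac{1}{157}\right) \left(-127\right) - \frac{304195669}{16130} = \frac{6604}{157} - \frac{304195669}{16130} = - \frac{47652197513}{2532410}$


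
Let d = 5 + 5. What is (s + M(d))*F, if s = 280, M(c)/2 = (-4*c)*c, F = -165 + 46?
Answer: 61880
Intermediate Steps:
d = 10
F = -119
M(c) = -8*c² (M(c) = 2*((-4*c)*c) = 2*(-4*c²) = -8*c²)
(s + M(d))*F = (280 - 8*10²)*(-119) = (280 - 8*100)*(-119) = (280 - 800)*(-119) = -520*(-119) = 61880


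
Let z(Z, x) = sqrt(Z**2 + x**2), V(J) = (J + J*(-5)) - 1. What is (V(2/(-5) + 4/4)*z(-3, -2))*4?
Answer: -68*sqrt(13)/5 ≈ -49.036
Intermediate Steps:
V(J) = -1 - 4*J (V(J) = (J - 5*J) - 1 = -4*J - 1 = -1 - 4*J)
(V(2/(-5) + 4/4)*z(-3, -2))*4 = ((-1 - 4*(2/(-5) + 4/4))*sqrt((-3)**2 + (-2)**2))*4 = ((-1 - 4*(2*(-1/5) + 4*(1/4)))*sqrt(9 + 4))*4 = ((-1 - 4*(-2/5 + 1))*sqrt(13))*4 = ((-1 - 4*3/5)*sqrt(13))*4 = ((-1 - 12/5)*sqrt(13))*4 = -17*sqrt(13)/5*4 = -68*sqrt(13)/5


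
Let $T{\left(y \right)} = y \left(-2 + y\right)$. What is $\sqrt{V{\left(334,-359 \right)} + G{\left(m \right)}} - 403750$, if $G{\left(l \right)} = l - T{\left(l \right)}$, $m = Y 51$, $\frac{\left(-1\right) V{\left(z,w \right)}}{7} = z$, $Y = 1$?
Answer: $-403750 + i \sqrt{4786} \approx -4.0375 \cdot 10^{5} + 69.181 i$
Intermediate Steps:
$V{\left(z,w \right)} = - 7 z$
$m = 51$ ($m = 1 \cdot 51 = 51$)
$G{\left(l \right)} = l - l \left(-2 + l\right)$
$\sqrt{V{\left(334,-359 \right)} + G{\left(m \right)}} - 403750 = \sqrt{\left(-7\right) 334 + 51 \left(3 - 51\right)} - 403750 = \sqrt{-2338 + 51 \left(3 - 51\right)} - 403750 = \sqrt{-2338 + 51 \left(-48\right)} - 403750 = \sqrt{-2338 - 2448} - 403750 = \sqrt{-4786} - 403750 = i \sqrt{4786} - 403750 = -403750 + i \sqrt{4786}$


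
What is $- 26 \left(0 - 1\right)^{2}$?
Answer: $-26$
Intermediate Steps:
$- 26 \left(0 - 1\right)^{2} = - 26 \left(-1\right)^{2} = \left(-26\right) 1 = -26$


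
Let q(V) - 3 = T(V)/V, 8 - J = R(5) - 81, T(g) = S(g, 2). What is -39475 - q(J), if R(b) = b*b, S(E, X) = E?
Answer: -39479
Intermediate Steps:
R(b) = b²
T(g) = g
J = 64 (J = 8 - (5² - 81) = 8 - (25 - 81) = 8 - 1*(-56) = 8 + 56 = 64)
q(V) = 4 (q(V) = 3 + V/V = 3 + 1 = 4)
-39475 - q(J) = -39475 - 1*4 = -39475 - 4 = -39479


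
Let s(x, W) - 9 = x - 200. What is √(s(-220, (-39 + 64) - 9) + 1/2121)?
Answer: I*√1848939330/2121 ≈ 20.273*I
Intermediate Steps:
s(x, W) = -191 + x (s(x, W) = 9 + (x - 200) = 9 + (-200 + x) = -191 + x)
√(s(-220, (-39 + 64) - 9) + 1/2121) = √((-191 - 220) + 1/2121) = √(-411 + 1/2121) = √(-871730/2121) = I*√1848939330/2121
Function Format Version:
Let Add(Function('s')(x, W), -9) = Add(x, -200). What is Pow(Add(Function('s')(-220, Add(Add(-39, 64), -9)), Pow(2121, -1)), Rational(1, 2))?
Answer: Mul(Rational(1, 2121), I, Pow(1848939330, Rational(1, 2))) ≈ Mul(20.273, I)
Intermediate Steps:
Function('s')(x, W) = Add(-191, x) (Function('s')(x, W) = Add(9, Add(x, -200)) = Add(9, Add(-200, x)) = Add(-191, x))
Pow(Add(Function('s')(-220, Add(Add(-39, 64), -9)), Pow(2121, -1)), Rational(1, 2)) = Pow(Add(Add(-191, -220), Pow(2121, -1)), Rational(1, 2)) = Pow(Add(-411, Rational(1, 2121)), Rational(1, 2)) = Pow(Rational(-871730, 2121), Rational(1, 2)) = Mul(Rational(1, 2121), I, Pow(1848939330, Rational(1, 2)))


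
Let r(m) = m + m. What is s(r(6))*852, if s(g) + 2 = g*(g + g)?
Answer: 243672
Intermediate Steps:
r(m) = 2*m
s(g) = -2 + 2*g**2 (s(g) = -2 + g*(g + g) = -2 + g*(2*g) = -2 + 2*g**2)
s(r(6))*852 = (-2 + 2*(2*6)**2)*852 = (-2 + 2*12**2)*852 = (-2 + 2*144)*852 = (-2 + 288)*852 = 286*852 = 243672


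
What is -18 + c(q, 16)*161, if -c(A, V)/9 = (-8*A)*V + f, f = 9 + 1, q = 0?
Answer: -14508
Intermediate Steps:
f = 10
c(A, V) = -90 + 72*A*V (c(A, V) = -9*((-8*A)*V + 10) = -9*(-8*A*V + 10) = -9*(10 - 8*A*V) = -90 + 72*A*V)
-18 + c(q, 16)*161 = -18 + (-90 + 72*0*16)*161 = -18 + (-90 + 0)*161 = -18 - 90*161 = -18 - 14490 = -14508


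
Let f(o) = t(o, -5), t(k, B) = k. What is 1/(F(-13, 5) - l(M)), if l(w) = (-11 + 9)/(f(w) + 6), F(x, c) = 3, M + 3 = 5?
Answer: 4/13 ≈ 0.30769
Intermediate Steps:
f(o) = o
M = 2 (M = -3 + 5 = 2)
l(w) = -2/(6 + w) (l(w) = (-11 + 9)/(w + 6) = -2/(6 + w))
1/(F(-13, 5) - l(M)) = 1/(3 - (-2)/(6 + 2)) = 1/(3 - (-2)/8) = 1/(3 - 1*(-1/4)) = 1/(3 + 1/4) = 1/(13/4) = 4/13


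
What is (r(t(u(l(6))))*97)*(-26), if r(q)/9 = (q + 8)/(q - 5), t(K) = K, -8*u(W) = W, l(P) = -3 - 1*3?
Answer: 794430/17 ≈ 46731.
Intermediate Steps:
l(P) = -6 (l(P) = -3 - 3 = -6)
u(W) = -W/8
r(q) = 9*(8 + q)/(-5 + q) (r(q) = 9*((q + 8)/(q - 5)) = 9*((8 + q)/(-5 + q)) = 9*(8 + q)/(-5 + q))
(r(t(u(l(6))))*97)*(-26) = ((9*(8 - 1/8*(-6))/(-5 - 1/8*(-6)))*97)*(-26) = ((9*(8 + 3/4)/(-5 + 3/4))*97)*(-26) = ((9*(35/4)/(-17/4))*97)*(-26) = ((9*(-4/17)*(35/4))*97)*(-26) = -315/17*97*(-26) = -30555/17*(-26) = 794430/17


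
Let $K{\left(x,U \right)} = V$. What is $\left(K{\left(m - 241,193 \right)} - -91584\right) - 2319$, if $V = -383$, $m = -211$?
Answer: $88882$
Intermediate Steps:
$K{\left(x,U \right)} = -383$
$\left(K{\left(m - 241,193 \right)} - -91584\right) - 2319 = \left(-383 - -91584\right) - 2319 = \left(-383 + 91584\right) - 2319 = 91201 - 2319 = 88882$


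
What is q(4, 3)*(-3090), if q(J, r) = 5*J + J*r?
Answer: -98880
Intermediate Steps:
q(4, 3)*(-3090) = (4*(5 + 3))*(-3090) = (4*8)*(-3090) = 32*(-3090) = -98880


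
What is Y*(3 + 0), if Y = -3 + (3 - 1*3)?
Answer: -9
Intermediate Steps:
Y = -3 (Y = -3 + (3 - 3) = -3 + 0 = -3)
Y*(3 + 0) = -3*(3 + 0) = -3*3 = -9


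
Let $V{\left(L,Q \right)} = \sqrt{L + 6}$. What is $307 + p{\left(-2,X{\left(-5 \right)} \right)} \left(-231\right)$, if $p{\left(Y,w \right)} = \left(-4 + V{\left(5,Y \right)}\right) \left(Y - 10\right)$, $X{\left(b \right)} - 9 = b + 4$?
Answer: $-10781 + 2772 \sqrt{11} \approx -1587.3$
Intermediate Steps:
$X{\left(b \right)} = 13 + b$ ($X{\left(b \right)} = 9 + \left(b + 4\right) = 9 + \left(4 + b\right) = 13 + b$)
$V{\left(L,Q \right)} = \sqrt{6 + L}$
$p{\left(Y,w \right)} = \left(-10 + Y\right) \left(-4 + \sqrt{11}\right)$ ($p{\left(Y,w \right)} = \left(-4 + \sqrt{6 + 5}\right) \left(Y - 10\right) = \left(-4 + \sqrt{11}\right) \left(-10 + Y\right) = \left(-10 + Y\right) \left(-4 + \sqrt{11}\right)$)
$307 + p{\left(-2,X{\left(-5 \right)} \right)} \left(-231\right) = 307 + \left(40 - 10 \sqrt{11} - -8 - 2 \sqrt{11}\right) \left(-231\right) = 307 + \left(40 - 10 \sqrt{11} + 8 - 2 \sqrt{11}\right) \left(-231\right) = 307 + \left(48 - 12 \sqrt{11}\right) \left(-231\right) = 307 - \left(11088 - 2772 \sqrt{11}\right) = -10781 + 2772 \sqrt{11}$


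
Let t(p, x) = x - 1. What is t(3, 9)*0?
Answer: 0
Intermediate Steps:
t(p, x) = -1 + x
t(3, 9)*0 = (-1 + 9)*0 = 8*0 = 0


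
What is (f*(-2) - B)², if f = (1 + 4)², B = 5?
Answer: 3025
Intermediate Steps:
f = 25 (f = 5² = 25)
(f*(-2) - B)² = (25*(-2) - 1*5)² = (-50 - 5)² = (-55)² = 3025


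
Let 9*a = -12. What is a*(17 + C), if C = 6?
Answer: -92/3 ≈ -30.667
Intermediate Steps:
a = -4/3 (a = (1/9)*(-12) = -4/3 ≈ -1.3333)
a*(17 + C) = -4*(17 + 6)/3 = -4/3*23 = -92/3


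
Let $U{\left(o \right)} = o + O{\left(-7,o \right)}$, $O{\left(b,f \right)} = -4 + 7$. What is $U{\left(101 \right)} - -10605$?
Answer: $10709$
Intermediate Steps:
$O{\left(b,f \right)} = 3$
$U{\left(o \right)} = 3 + o$ ($U{\left(o \right)} = o + 3 = 3 + o$)
$U{\left(101 \right)} - -10605 = \left(3 + 101\right) - -10605 = 104 + 10605 = 10709$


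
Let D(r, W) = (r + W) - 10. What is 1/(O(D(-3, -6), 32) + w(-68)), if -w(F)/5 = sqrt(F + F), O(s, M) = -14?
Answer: I/(2*(-7*I + 5*sqrt(34))) ≈ -0.0038932 + 0.016215*I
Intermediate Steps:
D(r, W) = -10 + W + r (D(r, W) = (W + r) - 10 = -10 + W + r)
w(F) = -5*sqrt(2)*sqrt(F) (w(F) = -5*sqrt(F + F) = -5*sqrt(2)*sqrt(F))
1/(O(D(-3, -6), 32) + w(-68)) = 1/(-14 - 5*sqrt(2)*sqrt(-68)) = 1/(-14 - 5*sqrt(2)*2*I*sqrt(17)) = 1/(-14 - 10*I*sqrt(34))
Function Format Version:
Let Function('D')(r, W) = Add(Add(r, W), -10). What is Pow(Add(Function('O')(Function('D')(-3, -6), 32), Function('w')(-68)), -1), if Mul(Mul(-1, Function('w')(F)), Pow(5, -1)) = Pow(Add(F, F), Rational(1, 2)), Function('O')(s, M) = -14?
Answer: Mul(Rational(1, 2), I, Pow(Add(Mul(-7, I), Mul(5, Pow(34, Rational(1, 2)))), -1)) ≈ Add(-0.0038932, Mul(0.016215, I))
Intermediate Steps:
Function('D')(r, W) = Add(-10, W, r) (Function('D')(r, W) = Add(Add(W, r), -10) = Add(-10, W, r))
Function('w')(F) = Mul(-5, Pow(2, Rational(1, 2)), Pow(F, Rational(1, 2))) (Function('w')(F) = Mul(-5, Pow(Add(F, F), Rational(1, 2))) = Mul(-5, Pow(Mul(2, F), Rational(1, 2))) = Mul(-5, Mul(Pow(2, Rational(1, 2)), Pow(F, Rational(1, 2)))) = Mul(-5, Pow(2, Rational(1, 2)), Pow(F, Rational(1, 2))))
Pow(Add(Function('O')(Function('D')(-3, -6), 32), Function('w')(-68)), -1) = Pow(Add(-14, Mul(-5, Pow(2, Rational(1, 2)), Pow(-68, Rational(1, 2)))), -1) = Pow(Add(-14, Mul(-5, Pow(2, Rational(1, 2)), Mul(2, I, Pow(17, Rational(1, 2))))), -1) = Pow(Add(-14, Mul(-10, I, Pow(34, Rational(1, 2)))), -1)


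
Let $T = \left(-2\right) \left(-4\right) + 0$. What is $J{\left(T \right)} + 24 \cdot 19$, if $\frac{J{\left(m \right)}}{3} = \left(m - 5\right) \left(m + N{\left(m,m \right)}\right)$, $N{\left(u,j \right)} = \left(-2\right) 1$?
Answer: $510$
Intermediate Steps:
$N{\left(u,j \right)} = -2$
$T = 8$ ($T = 8 + 0 = 8$)
$J{\left(m \right)} = 3 \left(-5 + m\right) \left(-2 + m\right)$ ($J{\left(m \right)} = 3 \left(m - 5\right) \left(m - 2\right) = 3 \left(-5 + m\right) \left(-2 + m\right)$)
$J{\left(T \right)} + 24 \cdot 19 = \left(30 - 168 + 3 \cdot 8^{2}\right) + 24 \cdot 19 = \left(30 - 168 + 3 \cdot 64\right) + 456 = \left(30 - 168 + 192\right) + 456 = 54 + 456 = 510$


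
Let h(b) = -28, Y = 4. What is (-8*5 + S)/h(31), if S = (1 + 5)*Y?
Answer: 4/7 ≈ 0.57143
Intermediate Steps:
S = 24 (S = (1 + 5)*4 = 6*4 = 24)
(-8*5 + S)/h(31) = (-8*5 + 24)/(-28) = (-40 + 24)*(-1/28) = -16*(-1/28) = 4/7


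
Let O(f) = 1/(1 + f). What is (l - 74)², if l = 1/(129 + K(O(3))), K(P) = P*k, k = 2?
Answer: 367258896/67081 ≈ 5474.9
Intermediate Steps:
K(P) = 2*P (K(P) = P*2 = 2*P)
l = 2/259 (l = 1/(129 + 2/(1 + 3)) = 1/(129 + 2/4) = 1/(129 + 2*(¼)) = 1/(129 + ½) = 1/(259/2) = 2/259 ≈ 0.0077220)
(l - 74)² = (2/259 - 74)² = (-19164/259)² = 367258896/67081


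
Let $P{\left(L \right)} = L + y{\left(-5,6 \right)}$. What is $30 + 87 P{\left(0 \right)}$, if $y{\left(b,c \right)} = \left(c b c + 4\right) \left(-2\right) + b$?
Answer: $30219$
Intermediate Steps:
$y{\left(b,c \right)} = -8 + b - 2 b c^{2}$ ($y{\left(b,c \right)} = \left(b c c + 4\right) \left(-2\right) + b = \left(b c^{2} + 4\right) \left(-2\right) + b = \left(4 + b c^{2}\right) \left(-2\right) + b = \left(-8 - 2 b c^{2}\right) + b = -8 + b - 2 b c^{2}$)
$P{\left(L \right)} = 347 + L$ ($P{\left(L \right)} = L - \left(13 - 360\right) = L - -347 = L + 347 = 347 + L$)
$30 + 87 P{\left(0 \right)} = 30 + 87 \left(347 + 0\right) = 30 + 87 \cdot 347 = 30 + 30189 = 30219$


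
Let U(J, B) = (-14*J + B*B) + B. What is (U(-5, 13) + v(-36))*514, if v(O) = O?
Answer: 111024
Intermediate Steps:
U(J, B) = B + B**2 - 14*J (U(J, B) = (-14*J + B**2) + B = (B**2 - 14*J) + B = B + B**2 - 14*J)
(U(-5, 13) + v(-36))*514 = ((13 + 13**2 - 14*(-5)) - 36)*514 = ((13 + 169 + 70) - 36)*514 = (252 - 36)*514 = 216*514 = 111024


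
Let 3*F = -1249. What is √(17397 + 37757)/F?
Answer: -3*√55154/1249 ≈ -0.56409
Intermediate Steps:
F = -1249/3 (F = (⅓)*(-1249) = -1249/3 ≈ -416.33)
√(17397 + 37757)/F = √(17397 + 37757)/(-1249/3) = √55154*(-3/1249) = -3*√55154/1249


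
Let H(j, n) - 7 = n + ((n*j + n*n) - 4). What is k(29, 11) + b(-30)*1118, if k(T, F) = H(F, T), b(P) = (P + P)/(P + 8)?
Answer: 46652/11 ≈ 4241.1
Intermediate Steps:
H(j, n) = 3 + n + n**2 + j*n (H(j, n) = 7 + (n + ((n*j + n*n) - 4)) = 7 + (n + ((j*n + n**2) - 4)) = 7 + (n + ((n**2 + j*n) - 4)) = 7 + (n + (-4 + n**2 + j*n)) = 7 + (-4 + n + n**2 + j*n) = 3 + n + n**2 + j*n)
b(P) = 2*P/(8 + P) (b(P) = (2*P)/(8 + P) = 2*P/(8 + P))
k(T, F) = 3 + T + T**2 + F*T
k(29, 11) + b(-30)*1118 = (3 + 29 + 29**2 + 11*29) + (2*(-30)/(8 - 30))*1118 = (3 + 29 + 841 + 319) + (2*(-30)/(-22))*1118 = 1192 + (2*(-30)*(-1/22))*1118 = 1192 + (30/11)*1118 = 1192 + 33540/11 = 46652/11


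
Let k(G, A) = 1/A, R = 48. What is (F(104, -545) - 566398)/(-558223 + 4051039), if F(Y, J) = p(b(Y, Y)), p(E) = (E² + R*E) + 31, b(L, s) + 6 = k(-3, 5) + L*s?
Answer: 486720611/14553400 ≈ 33.444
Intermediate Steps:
b(L, s) = -29/5 + L*s (b(L, s) = -6 + (1/5 + L*s) = -6 + (⅕ + L*s) = -29/5 + L*s)
p(E) = 31 + E² + 48*E (p(E) = (E² + 48*E) + 31 = 31 + E² + 48*E)
F(Y, J) = -1237/5 + (-29/5 + Y²)² + 48*Y² (F(Y, J) = 31 + (-29/5 + Y*Y)² + 48*(-29/5 + Y*Y) = 31 + (-29/5 + Y²)² + 48*(-29/5 + Y²) = 31 + (-29/5 + Y²)² + (-1392/5 + 48*Y²) = -1237/5 + (-29/5 + Y²)² + 48*Y²)
(F(104, -545) - 566398)/(-558223 + 4051039) = ((-5344/25 + 104⁴ + (182/5)*104²) - 566398)/(-558223 + 4051039) = ((-5344/25 + 116985856 + (182/5)*10816) - 566398)/3492816 = ((-5344/25 + 116985856 + 1968512/5) - 566398)*(1/3492816) = (2934483616/25 - 566398)*(1/3492816) = (2920323666/25)*(1/3492816) = 486720611/14553400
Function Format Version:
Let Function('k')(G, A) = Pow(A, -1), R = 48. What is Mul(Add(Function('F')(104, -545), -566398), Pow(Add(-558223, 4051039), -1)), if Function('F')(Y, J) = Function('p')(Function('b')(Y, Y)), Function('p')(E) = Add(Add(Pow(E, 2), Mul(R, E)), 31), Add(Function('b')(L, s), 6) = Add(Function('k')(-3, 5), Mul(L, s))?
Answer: Rational(486720611, 14553400) ≈ 33.444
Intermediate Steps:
Function('b')(L, s) = Add(Rational(-29, 5), Mul(L, s)) (Function('b')(L, s) = Add(-6, Add(Pow(5, -1), Mul(L, s))) = Add(-6, Add(Rational(1, 5), Mul(L, s))) = Add(Rational(-29, 5), Mul(L, s)))
Function('p')(E) = Add(31, Pow(E, 2), Mul(48, E)) (Function('p')(E) = Add(Add(Pow(E, 2), Mul(48, E)), 31) = Add(31, Pow(E, 2), Mul(48, E)))
Function('F')(Y, J) = Add(Rational(-1237, 5), Pow(Add(Rational(-29, 5), Pow(Y, 2)), 2), Mul(48, Pow(Y, 2))) (Function('F')(Y, J) = Add(31, Pow(Add(Rational(-29, 5), Mul(Y, Y)), 2), Mul(48, Add(Rational(-29, 5), Mul(Y, Y)))) = Add(31, Pow(Add(Rational(-29, 5), Pow(Y, 2)), 2), Mul(48, Add(Rational(-29, 5), Pow(Y, 2)))) = Add(31, Pow(Add(Rational(-29, 5), Pow(Y, 2)), 2), Add(Rational(-1392, 5), Mul(48, Pow(Y, 2)))) = Add(Rational(-1237, 5), Pow(Add(Rational(-29, 5), Pow(Y, 2)), 2), Mul(48, Pow(Y, 2))))
Mul(Add(Function('F')(104, -545), -566398), Pow(Add(-558223, 4051039), -1)) = Mul(Add(Add(Rational(-5344, 25), Pow(104, 4), Mul(Rational(182, 5), Pow(104, 2))), -566398), Pow(Add(-558223, 4051039), -1)) = Mul(Add(Add(Rational(-5344, 25), 116985856, Mul(Rational(182, 5), 10816)), -566398), Pow(3492816, -1)) = Mul(Add(Add(Rational(-5344, 25), 116985856, Rational(1968512, 5)), -566398), Rational(1, 3492816)) = Mul(Add(Rational(2934483616, 25), -566398), Rational(1, 3492816)) = Mul(Rational(2920323666, 25), Rational(1, 3492816)) = Rational(486720611, 14553400)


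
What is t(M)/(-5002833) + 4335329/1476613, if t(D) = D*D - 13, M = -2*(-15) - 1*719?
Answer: 6995988994351/2462416081543 ≈ 2.8411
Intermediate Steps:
M = -689 (M = 30 - 719 = -689)
t(D) = -13 + D**2 (t(D) = D**2 - 13 = -13 + D**2)
t(M)/(-5002833) + 4335329/1476613 = (-13 + (-689)**2)/(-5002833) + 4335329/1476613 = (-13 + 474721)*(-1/5002833) + 4335329*(1/1476613) = 474708*(-1/5002833) + 4335329/1476613 = -158236/1667611 + 4335329/1476613 = 6995988994351/2462416081543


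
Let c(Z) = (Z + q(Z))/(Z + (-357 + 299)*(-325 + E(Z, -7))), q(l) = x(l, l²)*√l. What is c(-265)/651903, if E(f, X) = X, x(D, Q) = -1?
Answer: -265/12380289873 - I*√265/12380289873 ≈ -2.1405e-8 - 1.3149e-9*I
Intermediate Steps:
q(l) = -√l
c(Z) = (Z - √Z)/(19256 + Z) (c(Z) = (Z - √Z)/(Z + (-357 + 299)*(-325 - 7)) = (Z - √Z)/(Z - 58*(-332)) = (Z - √Z)/(Z + 19256) = (Z - √Z)/(19256 + Z))
c(-265)/651903 = ((-265 - √(-265))/(19256 - 265))/651903 = ((-265 - I*√265)/18991)*(1/651903) = (-265/18991 - I*√265/18991)*(1/651903) = -265/12380289873 - I*√265/12380289873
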